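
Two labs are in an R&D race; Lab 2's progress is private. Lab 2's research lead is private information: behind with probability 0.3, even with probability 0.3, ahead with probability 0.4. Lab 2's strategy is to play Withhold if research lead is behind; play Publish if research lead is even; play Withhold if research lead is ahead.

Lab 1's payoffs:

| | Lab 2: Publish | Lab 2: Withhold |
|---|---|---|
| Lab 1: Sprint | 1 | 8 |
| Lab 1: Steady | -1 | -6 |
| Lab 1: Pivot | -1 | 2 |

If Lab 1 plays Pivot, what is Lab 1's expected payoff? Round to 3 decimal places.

Take the expectation over Lab 2's research lead, weighting each type's action by its prior probability.
E[Pivot] = 0.3·2 + 0.3·(-1) + 0.4·2 = 0.6 + (-0.3) + 0.8 = 1.1

1.100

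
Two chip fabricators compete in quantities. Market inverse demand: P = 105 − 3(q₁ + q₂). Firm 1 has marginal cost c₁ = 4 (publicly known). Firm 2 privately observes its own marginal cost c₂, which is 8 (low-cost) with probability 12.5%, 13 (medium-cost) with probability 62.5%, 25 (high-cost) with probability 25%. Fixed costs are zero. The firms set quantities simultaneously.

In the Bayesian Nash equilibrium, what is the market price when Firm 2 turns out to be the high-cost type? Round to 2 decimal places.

Type-c best response for Firm 2: q₂(c) = (105 − c)/6 − q₁/2.
Firm 1 maximizes expected profit; its first-order condition is 105 − 6q₁ − 3E[q₂] − 4 = 0.
Substituting E[q₂] and solving: E[c₂] = 15.375, so q₁ = (105 − 2·4 + 15.375)/9 = 12.4861.
q₂(high-cost) = 7.09028, so P = 105 − 3·(12.4861 + 7.09028) = 46.2708.

46.27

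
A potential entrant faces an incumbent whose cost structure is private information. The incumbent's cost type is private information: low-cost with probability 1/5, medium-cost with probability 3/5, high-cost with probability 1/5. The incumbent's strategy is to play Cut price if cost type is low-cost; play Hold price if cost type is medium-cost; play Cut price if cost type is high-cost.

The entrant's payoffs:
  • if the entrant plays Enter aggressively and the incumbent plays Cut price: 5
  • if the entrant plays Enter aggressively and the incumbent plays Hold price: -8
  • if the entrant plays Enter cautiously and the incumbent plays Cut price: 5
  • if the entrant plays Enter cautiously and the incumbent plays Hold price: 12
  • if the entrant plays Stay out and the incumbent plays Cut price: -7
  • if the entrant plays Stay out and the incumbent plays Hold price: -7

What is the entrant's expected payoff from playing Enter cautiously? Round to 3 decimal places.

9.200

E[Enter cautiously] = 1/5·5 + 3/5·12 + 1/5·5 = 1 + 36/5 + 1 = 46/5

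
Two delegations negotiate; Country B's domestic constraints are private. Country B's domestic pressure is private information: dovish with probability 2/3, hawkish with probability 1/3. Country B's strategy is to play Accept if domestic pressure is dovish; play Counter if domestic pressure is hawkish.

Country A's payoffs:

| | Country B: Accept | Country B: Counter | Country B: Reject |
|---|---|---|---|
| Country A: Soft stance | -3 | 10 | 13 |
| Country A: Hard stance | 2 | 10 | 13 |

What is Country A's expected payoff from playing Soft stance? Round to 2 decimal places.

Take the expectation over Country B's domestic pressure, weighting each type's action by its prior probability.
E[Soft stance] = 2/3·(-3) + 1/3·10 = (-2) + 10/3 = 4/3

1.33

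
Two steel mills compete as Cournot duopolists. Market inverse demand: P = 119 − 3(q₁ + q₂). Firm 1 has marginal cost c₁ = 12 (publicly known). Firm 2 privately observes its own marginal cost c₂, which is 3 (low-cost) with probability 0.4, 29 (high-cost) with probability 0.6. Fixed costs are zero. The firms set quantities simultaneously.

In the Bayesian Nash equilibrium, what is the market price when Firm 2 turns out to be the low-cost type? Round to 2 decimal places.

Type-c best response for Firm 2: q₂(c) = (119 − c)/6 − q₁/2.
Firm 1 maximizes expected profit; its first-order condition is 119 − 6q₁ − 3E[q₂] − 12 = 0.
Substituting E[q₂] and solving: E[c₂] = 18.6, so q₁ = (119 − 2·12 + 18.6)/9 = 12.6222.
q₂(low-cost) = 13.0222, so P = 119 − 3·(12.6222 + 13.0222) = 42.0667.

42.07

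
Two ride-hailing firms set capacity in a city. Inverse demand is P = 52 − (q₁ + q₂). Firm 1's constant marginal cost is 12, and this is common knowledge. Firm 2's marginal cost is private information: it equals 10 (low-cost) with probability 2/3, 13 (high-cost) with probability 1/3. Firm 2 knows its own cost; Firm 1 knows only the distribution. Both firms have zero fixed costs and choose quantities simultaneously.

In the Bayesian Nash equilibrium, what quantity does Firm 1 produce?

13

Firm 2 with cost c maximizes (52 − (q₁+q₂) − c)·q₂, giving q₂(c) = (52 − c − q₁)/2.
E[c₂] = 2/3·10 + 1/3·13 = 11
Firm 1's FOC against E[q₂] yields q₁ = (52 − 2·12 + E[c₂])/3 = (52 − 24 + 11)/3 = 13.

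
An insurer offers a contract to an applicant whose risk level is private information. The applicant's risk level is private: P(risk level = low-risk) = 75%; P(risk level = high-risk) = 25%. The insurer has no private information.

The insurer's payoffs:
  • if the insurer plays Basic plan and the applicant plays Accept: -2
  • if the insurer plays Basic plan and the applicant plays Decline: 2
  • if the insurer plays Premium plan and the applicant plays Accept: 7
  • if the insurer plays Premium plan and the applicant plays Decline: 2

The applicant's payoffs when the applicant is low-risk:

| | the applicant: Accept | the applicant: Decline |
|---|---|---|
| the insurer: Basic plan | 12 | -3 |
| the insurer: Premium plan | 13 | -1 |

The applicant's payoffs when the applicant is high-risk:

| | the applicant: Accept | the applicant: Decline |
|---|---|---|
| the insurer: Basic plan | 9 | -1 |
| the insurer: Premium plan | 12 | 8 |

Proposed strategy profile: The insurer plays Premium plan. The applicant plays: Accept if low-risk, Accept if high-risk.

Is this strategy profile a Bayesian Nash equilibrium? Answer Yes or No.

A profile is a BNE iff every type of every player is best-responding given beliefs about the other side.
The insurer plays Premium plan: E[Premium plan] = 0.75·(7) + 0.25·(7) = 7; E[Basic plan] = -2. Best-responding. ✓
The applicant (risk level low-risk), facing Premium plan: Accept gives 13, Decline gives -1. Proposed Accept is best. ✓
The applicant (risk level high-risk), facing Premium plan: Accept gives 12, Decline gives 8. Proposed Accept is best. ✓

Yes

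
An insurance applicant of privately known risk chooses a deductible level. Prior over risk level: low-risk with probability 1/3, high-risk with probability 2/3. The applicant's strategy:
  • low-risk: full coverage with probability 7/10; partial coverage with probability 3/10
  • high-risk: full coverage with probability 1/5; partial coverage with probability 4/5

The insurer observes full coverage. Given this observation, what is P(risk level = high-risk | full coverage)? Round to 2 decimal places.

P(full coverage) = (1/3)·(7/10) + (2/3)·(1/5) = 11/30
P(high-risk | full coverage) = ((2/3)·(1/5)) / (11/30) = (2/15) / (11/30) = 4/11

0.36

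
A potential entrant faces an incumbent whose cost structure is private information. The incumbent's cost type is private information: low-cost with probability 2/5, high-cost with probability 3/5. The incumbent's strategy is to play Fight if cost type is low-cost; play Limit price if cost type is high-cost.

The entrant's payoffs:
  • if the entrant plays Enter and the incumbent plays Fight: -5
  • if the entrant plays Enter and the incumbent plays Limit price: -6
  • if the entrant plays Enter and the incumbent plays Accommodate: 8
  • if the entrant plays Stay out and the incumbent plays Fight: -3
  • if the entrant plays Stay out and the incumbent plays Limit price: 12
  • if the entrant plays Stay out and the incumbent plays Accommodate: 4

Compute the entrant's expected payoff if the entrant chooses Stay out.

E[Stay out] = 2/5·(-3) + 3/5·12 = (-6/5) + 36/5 = 6

6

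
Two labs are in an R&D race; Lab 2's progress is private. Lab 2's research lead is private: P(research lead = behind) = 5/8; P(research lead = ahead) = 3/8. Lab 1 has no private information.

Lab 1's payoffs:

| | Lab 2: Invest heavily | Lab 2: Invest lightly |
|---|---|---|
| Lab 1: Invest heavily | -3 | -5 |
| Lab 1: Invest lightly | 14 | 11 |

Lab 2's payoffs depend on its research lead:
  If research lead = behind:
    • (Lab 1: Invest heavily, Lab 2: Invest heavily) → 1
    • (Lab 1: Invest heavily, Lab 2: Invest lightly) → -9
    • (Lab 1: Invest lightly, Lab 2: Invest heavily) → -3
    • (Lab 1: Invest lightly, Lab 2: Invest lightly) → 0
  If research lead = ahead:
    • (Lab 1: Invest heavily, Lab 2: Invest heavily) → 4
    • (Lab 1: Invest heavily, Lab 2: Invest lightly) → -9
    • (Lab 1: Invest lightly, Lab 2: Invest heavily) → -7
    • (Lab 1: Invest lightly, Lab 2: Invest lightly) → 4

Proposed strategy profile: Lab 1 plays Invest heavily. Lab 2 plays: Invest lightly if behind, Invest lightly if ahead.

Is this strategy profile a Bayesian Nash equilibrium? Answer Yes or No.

No

Lab 1 plays Invest heavily: E[Invest heavily] = 5/8·(-5) + 3/8·(-5) = -5; E[Invest lightly] = 11. Not best-responding. ✗
Lab 2 (research lead behind), facing Invest heavily: Invest heavily gives 1, Invest lightly gives -9. Proposed Invest lightly is not best — profitable deviation exists. ✗
Lab 2 (research lead ahead), facing Invest heavily: Invest heavily gives 4, Invest lightly gives -9. Proposed Invest lightly is not best — profitable deviation exists. ✗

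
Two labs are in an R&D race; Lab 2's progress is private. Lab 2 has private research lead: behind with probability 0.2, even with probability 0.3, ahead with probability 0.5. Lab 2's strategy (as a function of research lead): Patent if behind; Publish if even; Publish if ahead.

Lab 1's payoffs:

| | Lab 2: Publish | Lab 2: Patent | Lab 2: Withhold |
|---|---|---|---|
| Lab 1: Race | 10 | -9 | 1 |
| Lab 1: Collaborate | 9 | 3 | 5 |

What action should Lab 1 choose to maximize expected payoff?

Collaborate

Compute Lab 1's expected payoff for each action, taking the expectation over Lab 2's type.
E[Race] = 0.2·(-9) + 0.3·(10) + 0.5·(10) = 6.2
E[Collaborate] = 0.2·(3) + 0.3·(9) + 0.5·(9) = 7.8
Best response: Collaborate (7.8 is the largest).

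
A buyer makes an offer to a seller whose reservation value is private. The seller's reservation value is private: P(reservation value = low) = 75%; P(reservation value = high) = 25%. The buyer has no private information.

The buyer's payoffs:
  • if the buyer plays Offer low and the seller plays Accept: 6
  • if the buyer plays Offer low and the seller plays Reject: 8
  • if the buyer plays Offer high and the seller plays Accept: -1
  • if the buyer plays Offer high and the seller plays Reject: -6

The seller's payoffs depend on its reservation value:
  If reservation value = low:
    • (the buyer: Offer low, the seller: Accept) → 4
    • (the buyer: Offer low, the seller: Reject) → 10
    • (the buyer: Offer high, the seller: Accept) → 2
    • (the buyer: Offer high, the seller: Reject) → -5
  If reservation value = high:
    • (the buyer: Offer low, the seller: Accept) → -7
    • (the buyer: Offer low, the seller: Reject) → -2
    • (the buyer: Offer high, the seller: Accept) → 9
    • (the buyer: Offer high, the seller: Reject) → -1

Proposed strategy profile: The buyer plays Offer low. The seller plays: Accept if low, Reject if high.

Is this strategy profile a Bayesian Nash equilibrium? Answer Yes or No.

A profile is a BNE iff every type of every player is best-responding given beliefs about the other side.
The buyer plays Offer low: E[Offer low] = 0.75·(6) + 0.25·(8) = 6.5; E[Offer high] = -2.25. Best-responding. ✓
The seller (reservation value low), facing Offer low: Accept gives 4, Reject gives 10. Proposed Accept is not best — profitable deviation exists. ✗
The seller (reservation value high), facing Offer low: Accept gives -7, Reject gives -2. Proposed Reject is best. ✓

No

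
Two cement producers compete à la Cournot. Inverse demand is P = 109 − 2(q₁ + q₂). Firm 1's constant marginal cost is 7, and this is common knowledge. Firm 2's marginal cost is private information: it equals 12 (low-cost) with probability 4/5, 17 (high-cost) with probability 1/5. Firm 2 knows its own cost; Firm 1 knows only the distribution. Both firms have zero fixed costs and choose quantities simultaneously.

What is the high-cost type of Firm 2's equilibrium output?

14

Firm 2 with cost c maximizes (109 − 2(q₁+q₂) − c)·q₂, giving q₂(c) = (109 − c − 2q₁)/4.
E[c₂] = 4/5·12 + 1/5·17 = 13
Firm 1's FOC against E[q₂] yields q₁ = (109 − 2·7 + E[c₂])/6 = (109 − 14 + 13)/6 = 18.
q₂(high-cost) = (109 − 17 − 2·18)/4 = 14.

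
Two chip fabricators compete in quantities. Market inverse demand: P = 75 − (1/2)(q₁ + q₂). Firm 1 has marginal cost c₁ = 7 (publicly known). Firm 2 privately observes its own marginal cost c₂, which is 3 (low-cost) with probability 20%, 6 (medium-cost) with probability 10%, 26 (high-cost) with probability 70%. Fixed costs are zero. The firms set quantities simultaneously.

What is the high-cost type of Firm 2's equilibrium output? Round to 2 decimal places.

22.20

Each type of Firm 2 best-responds to q₁; Firm 1 best-responds to the expected q₂ over Firm 2's types.
Firm 2 with cost c maximizes (75 − (1/2)(q₁+q₂) − c)·q₂, giving q₂(c) = (75 − c − (1/2)q₁).
E[c₂] = 0.2·3 + 0.1·6 + 0.7·26 = 19.4
Firm 1's FOC against E[q₂] yields q₁ = (75 − 2·7 + E[c₂])/(3/2) = (75 − 14 + 19.4)/(3/2) = 53.6.
q₂(high-cost) = (75 − 26 − (1/2)·53.6) = 22.2.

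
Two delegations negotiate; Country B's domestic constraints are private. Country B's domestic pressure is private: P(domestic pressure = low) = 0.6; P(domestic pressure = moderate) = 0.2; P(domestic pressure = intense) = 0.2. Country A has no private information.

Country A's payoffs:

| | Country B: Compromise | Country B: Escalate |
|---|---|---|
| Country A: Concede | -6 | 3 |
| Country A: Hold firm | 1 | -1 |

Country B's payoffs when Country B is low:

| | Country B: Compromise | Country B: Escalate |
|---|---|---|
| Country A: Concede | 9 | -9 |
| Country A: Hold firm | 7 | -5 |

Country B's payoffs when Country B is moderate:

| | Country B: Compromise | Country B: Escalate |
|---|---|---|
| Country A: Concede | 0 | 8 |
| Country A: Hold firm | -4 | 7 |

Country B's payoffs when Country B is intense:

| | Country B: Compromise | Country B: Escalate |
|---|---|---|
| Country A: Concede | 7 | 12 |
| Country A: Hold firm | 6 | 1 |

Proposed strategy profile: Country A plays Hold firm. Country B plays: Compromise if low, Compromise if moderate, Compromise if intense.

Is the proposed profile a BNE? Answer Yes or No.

Country A plays Hold firm: E[Hold firm] = 0.6·(1) + 0.2·(1) + 0.2·(1) = 1; E[Concede] = -6. Best-responding. ✓
Country B (domestic pressure low), facing Hold firm: Compromise gives 7, Escalate gives -5. Proposed Compromise is best. ✓
Country B (domestic pressure moderate), facing Hold firm: Compromise gives -4, Escalate gives 7. Proposed Compromise is not best — profitable deviation exists. ✗
Country B (domestic pressure intense), facing Hold firm: Compromise gives 6, Escalate gives 1. Proposed Compromise is best. ✓

No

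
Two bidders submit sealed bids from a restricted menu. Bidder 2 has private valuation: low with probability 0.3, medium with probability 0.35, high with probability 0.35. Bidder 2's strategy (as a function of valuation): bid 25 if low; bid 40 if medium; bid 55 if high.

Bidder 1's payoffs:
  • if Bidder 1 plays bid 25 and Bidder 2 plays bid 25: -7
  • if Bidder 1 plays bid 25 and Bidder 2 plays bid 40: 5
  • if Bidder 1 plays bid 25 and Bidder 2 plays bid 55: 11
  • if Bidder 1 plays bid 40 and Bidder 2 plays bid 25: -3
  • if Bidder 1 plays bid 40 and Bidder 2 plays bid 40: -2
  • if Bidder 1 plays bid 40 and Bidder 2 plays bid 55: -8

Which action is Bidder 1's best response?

bid 25

E[bid 25] = 0.3·(-7) + 0.35·(5) + 0.35·(11) = 3.5
E[bid 40] = 0.3·(-3) + 0.35·(-2) + 0.35·(-8) = -4.4
Best response: bid 25 (3.5 is the largest).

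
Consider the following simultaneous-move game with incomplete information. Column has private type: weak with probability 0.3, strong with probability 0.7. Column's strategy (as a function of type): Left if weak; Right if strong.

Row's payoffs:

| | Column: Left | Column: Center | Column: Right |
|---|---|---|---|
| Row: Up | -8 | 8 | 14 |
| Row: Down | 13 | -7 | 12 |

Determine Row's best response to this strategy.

E[Up] = 0.3·(-8) + 0.7·(14) = 7.4
E[Down] = 0.3·(13) + 0.7·(12) = 12.3
Best response: Down (12.3 is the largest).

Down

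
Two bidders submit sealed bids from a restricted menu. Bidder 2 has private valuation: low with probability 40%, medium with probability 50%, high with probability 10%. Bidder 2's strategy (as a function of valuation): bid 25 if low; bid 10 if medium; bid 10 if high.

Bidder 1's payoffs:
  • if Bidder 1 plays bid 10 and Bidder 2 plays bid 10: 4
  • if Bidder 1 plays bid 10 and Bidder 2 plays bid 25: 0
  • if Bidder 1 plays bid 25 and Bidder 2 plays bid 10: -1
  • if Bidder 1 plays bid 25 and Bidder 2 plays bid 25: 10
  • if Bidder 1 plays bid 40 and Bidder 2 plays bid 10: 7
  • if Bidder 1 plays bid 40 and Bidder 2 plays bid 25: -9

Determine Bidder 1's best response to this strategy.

E[bid 10] = 0.4·(0) + 0.5·(4) + 0.1·(4) = 2.4
E[bid 25] = 0.4·(10) + 0.5·(-1) + 0.1·(-1) = 3.4
E[bid 40] = 0.4·(-9) + 0.5·(7) + 0.1·(7) = 0.6
Best response: bid 25 (3.4 is the largest).

bid 25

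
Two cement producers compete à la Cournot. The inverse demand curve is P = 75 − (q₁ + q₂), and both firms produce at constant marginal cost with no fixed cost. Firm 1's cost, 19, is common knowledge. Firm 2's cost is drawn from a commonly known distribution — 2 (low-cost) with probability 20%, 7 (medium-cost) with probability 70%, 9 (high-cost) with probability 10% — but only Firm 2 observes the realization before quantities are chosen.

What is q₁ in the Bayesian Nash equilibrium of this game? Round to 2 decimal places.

14.40

Firm 2 with cost c maximizes (75 − (q₁+q₂) − c)·q₂, giving q₂(c) = (75 − c − q₁)/2.
E[c₂] = 0.2·2 + 0.7·7 + 0.1·9 = 6.2
Firm 1's FOC against E[q₂] yields q₁ = (75 − 2·19 + E[c₂])/3 = (75 − 38 + 6.2)/3 = 14.4.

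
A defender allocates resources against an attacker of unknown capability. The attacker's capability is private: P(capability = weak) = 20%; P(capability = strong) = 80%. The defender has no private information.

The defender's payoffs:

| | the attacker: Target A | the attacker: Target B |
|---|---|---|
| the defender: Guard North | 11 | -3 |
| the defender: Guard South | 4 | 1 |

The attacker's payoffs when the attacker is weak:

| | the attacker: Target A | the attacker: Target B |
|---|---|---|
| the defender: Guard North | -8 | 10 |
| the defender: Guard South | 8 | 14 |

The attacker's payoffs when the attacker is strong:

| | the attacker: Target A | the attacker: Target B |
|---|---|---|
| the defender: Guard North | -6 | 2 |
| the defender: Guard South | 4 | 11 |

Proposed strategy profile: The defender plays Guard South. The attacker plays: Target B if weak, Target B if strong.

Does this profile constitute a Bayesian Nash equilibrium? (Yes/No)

Yes

The defender plays Guard South: E[Guard South] = 0.2·(1) + 0.8·(1) = 1; E[Guard North] = -3. Best-responding. ✓
The attacker (capability weak), facing Guard South: Target A gives 8, Target B gives 14. Proposed Target B is best. ✓
The attacker (capability strong), facing Guard South: Target A gives 4, Target B gives 11. Proposed Target B is best. ✓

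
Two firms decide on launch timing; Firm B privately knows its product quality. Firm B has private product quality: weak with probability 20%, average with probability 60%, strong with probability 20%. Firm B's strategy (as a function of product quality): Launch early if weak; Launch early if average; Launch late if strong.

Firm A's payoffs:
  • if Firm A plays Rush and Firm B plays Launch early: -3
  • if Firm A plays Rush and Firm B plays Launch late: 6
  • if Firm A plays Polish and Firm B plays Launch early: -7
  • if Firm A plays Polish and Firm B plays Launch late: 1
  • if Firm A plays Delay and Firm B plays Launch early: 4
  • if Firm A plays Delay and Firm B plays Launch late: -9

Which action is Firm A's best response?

Delay

Compute Firm A's expected payoff for each action, taking the expectation over Firm B's type.
E[Rush] = 0.2·(-3) + 0.6·(-3) + 0.2·(6) = -1.2
E[Polish] = 0.2·(-7) + 0.6·(-7) + 0.2·(1) = -5.4
E[Delay] = 0.2·(4) + 0.6·(4) + 0.2·(-9) = 1.4
Best response: Delay (1.4 is the largest).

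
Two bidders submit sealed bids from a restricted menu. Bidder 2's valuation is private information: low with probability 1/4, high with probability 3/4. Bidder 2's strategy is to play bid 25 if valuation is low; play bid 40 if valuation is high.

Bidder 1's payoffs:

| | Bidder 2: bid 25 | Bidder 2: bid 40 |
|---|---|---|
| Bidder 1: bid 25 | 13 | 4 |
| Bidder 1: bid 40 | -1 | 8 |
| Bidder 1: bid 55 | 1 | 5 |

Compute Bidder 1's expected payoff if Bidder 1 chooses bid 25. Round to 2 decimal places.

6.25

Take the expectation over Bidder 2's valuation, weighting each type's action by its prior probability.
E[bid 25] = 1/4·13 + 3/4·4 = 13/4 + 3 = 25/4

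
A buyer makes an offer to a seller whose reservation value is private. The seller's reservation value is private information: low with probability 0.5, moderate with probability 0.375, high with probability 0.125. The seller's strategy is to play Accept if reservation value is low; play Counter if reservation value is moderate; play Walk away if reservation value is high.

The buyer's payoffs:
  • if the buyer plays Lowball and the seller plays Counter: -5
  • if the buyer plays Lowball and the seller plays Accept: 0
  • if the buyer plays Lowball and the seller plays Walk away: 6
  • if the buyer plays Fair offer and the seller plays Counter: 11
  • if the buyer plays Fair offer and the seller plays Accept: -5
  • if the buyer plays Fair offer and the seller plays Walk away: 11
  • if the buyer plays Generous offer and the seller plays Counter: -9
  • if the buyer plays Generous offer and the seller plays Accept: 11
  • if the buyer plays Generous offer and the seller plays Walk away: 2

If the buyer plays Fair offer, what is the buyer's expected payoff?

3

E[Fair offer] = 0.5·(-5) + 0.375·11 + 0.125·11 = (-2.5) + 4.125 + 1.375 = 3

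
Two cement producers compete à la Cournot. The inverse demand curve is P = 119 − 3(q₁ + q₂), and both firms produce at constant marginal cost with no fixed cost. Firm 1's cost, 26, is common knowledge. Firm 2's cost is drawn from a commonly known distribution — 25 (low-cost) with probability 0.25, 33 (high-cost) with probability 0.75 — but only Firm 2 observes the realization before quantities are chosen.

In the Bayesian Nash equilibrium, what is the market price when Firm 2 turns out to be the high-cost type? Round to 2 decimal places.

Firm 2 with cost c maximizes (119 − 3(q₁+q₂) − c)·q₂, giving q₂(c) = (119 − c − 3q₁)/6.
E[c₂] = 0.25·25 + 0.75·33 = 31
Firm 1's FOC against E[q₂] yields q₁ = (119 − 2·26 + E[c₂])/9 = (119 − 52 + 31)/9 = 10.8889.
q₂(high-cost) = 8.88889, so P = 119 − 3·(10.8889 + 8.88889) = 59.6667.

59.67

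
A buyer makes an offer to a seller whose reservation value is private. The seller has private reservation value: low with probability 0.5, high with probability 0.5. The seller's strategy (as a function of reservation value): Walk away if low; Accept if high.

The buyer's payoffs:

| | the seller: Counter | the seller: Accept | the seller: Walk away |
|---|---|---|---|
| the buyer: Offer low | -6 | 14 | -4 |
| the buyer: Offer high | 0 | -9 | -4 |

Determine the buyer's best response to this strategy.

Offer low

E[Offer low] = 0.5·(-4) + 0.5·(14) = 5
E[Offer high] = 0.5·(-4) + 0.5·(-9) = -6.5
Best response: Offer low (5 is the largest).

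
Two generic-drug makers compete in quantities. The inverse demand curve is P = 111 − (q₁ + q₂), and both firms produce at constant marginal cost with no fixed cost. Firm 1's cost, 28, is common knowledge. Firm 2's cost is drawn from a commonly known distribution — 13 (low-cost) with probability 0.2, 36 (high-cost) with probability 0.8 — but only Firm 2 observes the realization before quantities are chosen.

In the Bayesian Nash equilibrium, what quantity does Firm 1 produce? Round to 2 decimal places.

Type-c best response for Firm 2: q₂(c) = (111 − c)/2 − q₁/2.
Firm 1 maximizes expected profit; its first-order condition is 111 − 2q₁ − E[q₂] − 28 = 0.
Substituting E[q₂] and solving: E[c₂] = 31.4, so q₁ = (111 − 2·28 + 31.4)/3 = 28.8.

28.80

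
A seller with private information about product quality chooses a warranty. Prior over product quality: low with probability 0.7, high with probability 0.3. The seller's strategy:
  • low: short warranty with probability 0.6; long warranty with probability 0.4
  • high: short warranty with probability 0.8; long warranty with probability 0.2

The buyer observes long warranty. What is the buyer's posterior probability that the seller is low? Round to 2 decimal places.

0.82

P(long warranty) = 0.7·0.4 + 0.3·0.2 = 0.34
P(low | long warranty) = (0.7·0.4) / 0.34 = 0.28 / 0.34 = 0.823529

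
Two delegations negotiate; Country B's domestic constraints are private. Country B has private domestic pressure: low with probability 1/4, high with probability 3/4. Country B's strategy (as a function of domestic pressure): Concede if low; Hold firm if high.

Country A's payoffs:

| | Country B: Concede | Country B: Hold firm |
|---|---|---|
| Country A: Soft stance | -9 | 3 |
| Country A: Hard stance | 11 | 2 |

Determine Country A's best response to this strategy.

E[Soft stance] = 1/4·(-9) + 3/4·(3) = 0
E[Hard stance] = 1/4·(11) + 3/4·(2) = 17/4
Best response: Hard stance (17/4 is the largest).

Hard stance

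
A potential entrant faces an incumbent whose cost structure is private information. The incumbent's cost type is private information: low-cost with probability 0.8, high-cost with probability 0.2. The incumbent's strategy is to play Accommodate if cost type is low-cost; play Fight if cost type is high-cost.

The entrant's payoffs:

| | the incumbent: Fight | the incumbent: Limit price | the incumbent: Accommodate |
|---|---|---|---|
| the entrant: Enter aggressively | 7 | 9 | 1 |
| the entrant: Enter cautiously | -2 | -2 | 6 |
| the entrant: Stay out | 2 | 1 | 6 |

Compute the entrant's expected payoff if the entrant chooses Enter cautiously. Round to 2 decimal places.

4.40

E[Enter cautiously] = 0.8·6 + 0.2·(-2) = 4.8 + (-0.4) = 4.4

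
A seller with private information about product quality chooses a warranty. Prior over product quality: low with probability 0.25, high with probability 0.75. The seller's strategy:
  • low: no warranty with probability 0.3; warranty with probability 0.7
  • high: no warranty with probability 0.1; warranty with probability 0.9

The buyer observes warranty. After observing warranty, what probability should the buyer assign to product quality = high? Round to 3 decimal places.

0.794

P(warranty) = 0.25·0.7 + 0.75·0.9 = 0.85
P(high | warranty) = (0.75·0.9) / 0.85 = 0.675 / 0.85 = 0.794118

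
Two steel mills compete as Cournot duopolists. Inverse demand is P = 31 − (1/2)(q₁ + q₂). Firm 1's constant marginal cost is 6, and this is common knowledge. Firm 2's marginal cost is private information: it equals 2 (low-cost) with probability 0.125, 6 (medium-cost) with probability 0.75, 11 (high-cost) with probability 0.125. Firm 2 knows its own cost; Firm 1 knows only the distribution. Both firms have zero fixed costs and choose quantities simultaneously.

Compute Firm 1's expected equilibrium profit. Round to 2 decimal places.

Type-c best response for Firm 2: q₂(c) = (31 − c) − q₁/2.
Firm 1 maximizes expected profit; its first-order condition is 31 − q₁ − (1/2)E[q₂] − 6 = 0.
Substituting E[q₂] and solving: E[c₂] = 6.125, so q₁ = (31 − 2·6 + 6.125)/(3/2) = 16.75.
E[P] = 31 − (1/2)·(q₁ + E[q₂]) = 14.375; Firm 1's expected profit = (E[P] − 6)·q₁ = (14.375 − 6)·16.75 = 140.281.

140.28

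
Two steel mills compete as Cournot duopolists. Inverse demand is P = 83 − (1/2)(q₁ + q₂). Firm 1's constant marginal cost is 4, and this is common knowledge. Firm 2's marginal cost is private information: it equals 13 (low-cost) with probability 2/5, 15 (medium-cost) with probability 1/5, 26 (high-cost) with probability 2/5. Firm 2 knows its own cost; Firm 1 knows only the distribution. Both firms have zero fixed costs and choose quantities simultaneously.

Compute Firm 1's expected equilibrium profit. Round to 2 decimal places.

Type-c best response for Firm 2: q₂(c) = (83 − c) − q₁/2.
Firm 1 maximizes expected profit; its first-order condition is 83 − q₁ − (1/2)E[q₂] − 4 = 0.
Substituting E[q₂] and solving: E[c₂] = 18.6, so q₁ = (83 − 2·4 + 18.6)/(3/2) = 62.4.
E[P] = 83 − (1/2)·(q₁ + E[q₂]) = 35.2; Firm 1's expected profit = (E[P] − 4)·q₁ = (35.2 − 4)·62.4 = 1946.88.

1946.88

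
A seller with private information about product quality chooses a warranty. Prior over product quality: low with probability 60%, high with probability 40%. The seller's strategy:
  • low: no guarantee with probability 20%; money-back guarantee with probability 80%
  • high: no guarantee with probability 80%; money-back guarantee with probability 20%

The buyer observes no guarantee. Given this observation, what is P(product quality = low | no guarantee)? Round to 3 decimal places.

0.273

P(no guarantee) = 0.6·0.2 + 0.4·0.8 = 0.44
P(low | no guarantee) = (0.6·0.2) / 0.44 = 0.12 / 0.44 = 0.272727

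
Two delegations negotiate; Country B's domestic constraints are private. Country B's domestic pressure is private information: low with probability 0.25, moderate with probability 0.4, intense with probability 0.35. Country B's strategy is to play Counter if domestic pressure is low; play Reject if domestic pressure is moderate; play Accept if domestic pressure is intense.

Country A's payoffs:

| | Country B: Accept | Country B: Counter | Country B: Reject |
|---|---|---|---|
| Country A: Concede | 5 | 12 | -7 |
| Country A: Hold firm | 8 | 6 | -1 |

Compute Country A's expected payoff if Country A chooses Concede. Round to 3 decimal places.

Take the expectation over Country B's domestic pressure, weighting each type's action by its prior probability.
E[Concede] = 0.25·12 + 0.4·(-7) + 0.35·5 = 3 + (-2.8) + 1.75 = 1.95

1.950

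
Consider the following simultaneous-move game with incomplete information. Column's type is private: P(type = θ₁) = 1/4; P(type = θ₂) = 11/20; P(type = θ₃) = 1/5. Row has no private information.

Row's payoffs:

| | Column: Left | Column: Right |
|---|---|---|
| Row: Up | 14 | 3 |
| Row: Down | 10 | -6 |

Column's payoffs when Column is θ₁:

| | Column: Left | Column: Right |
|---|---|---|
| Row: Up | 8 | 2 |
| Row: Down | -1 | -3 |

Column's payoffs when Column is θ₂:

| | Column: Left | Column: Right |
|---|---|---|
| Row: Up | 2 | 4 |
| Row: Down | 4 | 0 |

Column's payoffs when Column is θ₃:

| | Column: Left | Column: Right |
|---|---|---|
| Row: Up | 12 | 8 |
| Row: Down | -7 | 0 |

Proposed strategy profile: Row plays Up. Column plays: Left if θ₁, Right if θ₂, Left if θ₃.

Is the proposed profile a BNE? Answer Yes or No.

Yes

Row plays Up: E[Up] = 1/4·(14) + 11/20·(3) + 1/5·(14) = 159/20; E[Down] = 6/5. Best-responding. ✓
Column (type θ₁), facing Up: Left gives 8, Right gives 2. Proposed Left is best. ✓
Column (type θ₂), facing Up: Left gives 2, Right gives 4. Proposed Right is best. ✓
Column (type θ₃), facing Up: Left gives 12, Right gives 8. Proposed Left is best. ✓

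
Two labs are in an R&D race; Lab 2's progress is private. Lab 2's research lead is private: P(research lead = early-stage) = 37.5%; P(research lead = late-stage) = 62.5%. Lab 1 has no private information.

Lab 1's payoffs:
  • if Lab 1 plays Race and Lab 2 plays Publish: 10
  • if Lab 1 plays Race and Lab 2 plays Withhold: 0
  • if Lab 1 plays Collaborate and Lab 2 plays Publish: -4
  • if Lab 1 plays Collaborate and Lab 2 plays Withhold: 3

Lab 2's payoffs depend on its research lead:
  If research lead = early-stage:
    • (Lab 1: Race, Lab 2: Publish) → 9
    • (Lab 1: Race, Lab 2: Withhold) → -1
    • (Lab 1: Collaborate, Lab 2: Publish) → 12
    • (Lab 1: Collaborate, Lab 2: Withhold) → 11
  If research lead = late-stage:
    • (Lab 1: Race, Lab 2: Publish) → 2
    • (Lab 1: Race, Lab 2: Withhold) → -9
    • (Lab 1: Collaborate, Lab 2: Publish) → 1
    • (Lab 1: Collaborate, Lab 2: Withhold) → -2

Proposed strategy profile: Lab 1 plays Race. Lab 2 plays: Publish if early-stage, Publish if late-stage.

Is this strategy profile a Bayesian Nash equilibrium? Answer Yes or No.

Lab 1 plays Race: E[Race] = 0.375·(10) + 0.625·(10) = 10; E[Collaborate] = -4. Best-responding. ✓
Lab 2 (research lead early-stage), facing Race: Publish gives 9, Withhold gives -1. Proposed Publish is best. ✓
Lab 2 (research lead late-stage), facing Race: Publish gives 2, Withhold gives -9. Proposed Publish is best. ✓

Yes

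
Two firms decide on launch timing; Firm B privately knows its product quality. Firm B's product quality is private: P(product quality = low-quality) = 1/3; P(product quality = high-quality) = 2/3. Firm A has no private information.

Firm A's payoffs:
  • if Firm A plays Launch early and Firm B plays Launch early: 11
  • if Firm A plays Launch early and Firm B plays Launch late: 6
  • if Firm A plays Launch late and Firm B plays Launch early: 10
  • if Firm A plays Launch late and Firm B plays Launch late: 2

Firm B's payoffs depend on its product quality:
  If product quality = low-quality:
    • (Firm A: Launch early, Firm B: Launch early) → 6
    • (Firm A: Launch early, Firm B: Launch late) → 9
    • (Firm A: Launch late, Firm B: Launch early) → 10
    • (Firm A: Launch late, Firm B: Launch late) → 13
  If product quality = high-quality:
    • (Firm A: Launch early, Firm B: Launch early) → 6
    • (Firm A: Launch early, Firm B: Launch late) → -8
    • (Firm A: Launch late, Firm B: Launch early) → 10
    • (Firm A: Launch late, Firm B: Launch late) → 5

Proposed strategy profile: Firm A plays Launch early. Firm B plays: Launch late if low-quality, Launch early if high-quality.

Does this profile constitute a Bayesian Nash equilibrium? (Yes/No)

A profile is a BNE iff every type of every player is best-responding given beliefs about the other side.
Firm A plays Launch early: E[Launch early] = 1/3·(6) + 2/3·(11) = 28/3; E[Launch late] = 22/3. Best-responding. ✓
Firm B (product quality low-quality), facing Launch early: Launch early gives 6, Launch late gives 9. Proposed Launch late is best. ✓
Firm B (product quality high-quality), facing Launch early: Launch early gives 6, Launch late gives -8. Proposed Launch early is best. ✓

Yes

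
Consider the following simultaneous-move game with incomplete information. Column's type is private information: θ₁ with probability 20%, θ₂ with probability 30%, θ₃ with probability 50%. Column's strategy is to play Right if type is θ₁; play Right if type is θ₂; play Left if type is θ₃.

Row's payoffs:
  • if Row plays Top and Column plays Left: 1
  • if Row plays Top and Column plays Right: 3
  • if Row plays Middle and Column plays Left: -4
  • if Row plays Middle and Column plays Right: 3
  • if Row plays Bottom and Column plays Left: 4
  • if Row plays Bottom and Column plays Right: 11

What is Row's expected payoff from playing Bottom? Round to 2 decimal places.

7.50

E[Bottom] = 0.2·11 + 0.3·11 + 0.5·4 = 2.2 + 3.3 + 2 = 7.5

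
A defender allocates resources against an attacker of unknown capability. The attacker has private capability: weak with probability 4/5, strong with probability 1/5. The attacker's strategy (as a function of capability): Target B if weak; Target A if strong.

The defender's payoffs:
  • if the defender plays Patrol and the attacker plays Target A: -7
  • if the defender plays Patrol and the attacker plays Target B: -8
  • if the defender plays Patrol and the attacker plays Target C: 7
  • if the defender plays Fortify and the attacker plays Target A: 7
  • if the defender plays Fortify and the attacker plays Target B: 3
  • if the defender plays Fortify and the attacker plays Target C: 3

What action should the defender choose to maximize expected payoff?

Fortify

Compute the defender's expected payoff for each action, taking the expectation over the attacker's type.
E[Patrol] = 4/5·(-8) + 1/5·(-7) = -39/5
E[Fortify] = 4/5·(3) + 1/5·(7) = 19/5
Best response: Fortify (19/5 is the largest).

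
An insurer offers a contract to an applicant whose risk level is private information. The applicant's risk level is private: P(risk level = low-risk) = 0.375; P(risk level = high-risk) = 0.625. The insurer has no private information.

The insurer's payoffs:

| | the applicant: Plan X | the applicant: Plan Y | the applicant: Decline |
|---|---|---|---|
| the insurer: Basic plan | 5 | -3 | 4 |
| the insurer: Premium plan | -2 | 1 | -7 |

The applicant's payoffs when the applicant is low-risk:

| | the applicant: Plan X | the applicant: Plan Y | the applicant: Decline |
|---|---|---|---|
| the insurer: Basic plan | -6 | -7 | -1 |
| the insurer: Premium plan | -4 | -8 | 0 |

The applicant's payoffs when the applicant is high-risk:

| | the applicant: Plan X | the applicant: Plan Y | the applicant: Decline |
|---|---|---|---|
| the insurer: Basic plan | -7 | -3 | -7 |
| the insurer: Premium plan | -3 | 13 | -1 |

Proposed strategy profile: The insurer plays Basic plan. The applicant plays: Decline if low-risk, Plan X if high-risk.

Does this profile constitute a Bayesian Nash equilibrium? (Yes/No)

No

A profile is a BNE iff every type of every player is best-responding given beliefs about the other side.
The insurer plays Basic plan: E[Basic plan] = 0.375·(4) + 0.625·(5) = 4.625; E[Premium plan] = -3.875. Best-responding. ✓
The applicant (risk level low-risk), facing Basic plan: Plan X gives -6, Plan Y gives -7, Decline gives -1. Proposed Decline is best. ✓
The applicant (risk level high-risk), facing Basic plan: Plan X gives -7, Plan Y gives -3, Decline gives -7. Proposed Plan X is not best — profitable deviation exists. ✗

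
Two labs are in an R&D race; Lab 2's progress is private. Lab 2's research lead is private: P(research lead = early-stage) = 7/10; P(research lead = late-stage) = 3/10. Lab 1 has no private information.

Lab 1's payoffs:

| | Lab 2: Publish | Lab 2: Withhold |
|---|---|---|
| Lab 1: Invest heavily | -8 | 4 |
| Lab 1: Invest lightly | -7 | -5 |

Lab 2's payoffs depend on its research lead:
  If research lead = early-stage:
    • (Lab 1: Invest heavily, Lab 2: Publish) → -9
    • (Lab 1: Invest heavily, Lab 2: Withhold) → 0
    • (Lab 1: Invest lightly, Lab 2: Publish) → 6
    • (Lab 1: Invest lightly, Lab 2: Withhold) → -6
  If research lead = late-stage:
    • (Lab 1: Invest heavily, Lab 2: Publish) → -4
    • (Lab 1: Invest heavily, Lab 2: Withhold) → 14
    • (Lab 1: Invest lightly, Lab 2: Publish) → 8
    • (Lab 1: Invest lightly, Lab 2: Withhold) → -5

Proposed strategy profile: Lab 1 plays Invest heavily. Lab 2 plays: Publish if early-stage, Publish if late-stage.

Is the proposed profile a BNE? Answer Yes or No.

A profile is a BNE iff every type of every player is best-responding given beliefs about the other side.
Lab 1 plays Invest heavily: E[Invest heavily] = 7/10·(-8) + 3/10·(-8) = -8; E[Invest lightly] = -7. Not best-responding. ✗
Lab 2 (research lead early-stage), facing Invest heavily: Publish gives -9, Withhold gives 0. Proposed Publish is not best — profitable deviation exists. ✗
Lab 2 (research lead late-stage), facing Invest heavily: Publish gives -4, Withhold gives 14. Proposed Publish is not best — profitable deviation exists. ✗

No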